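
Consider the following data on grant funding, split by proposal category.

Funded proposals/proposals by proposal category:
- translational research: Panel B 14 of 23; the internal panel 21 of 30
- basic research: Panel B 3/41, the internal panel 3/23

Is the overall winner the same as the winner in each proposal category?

Translational research: Panel B 14/23 = 60.9%, the internal panel 21/30 = 70.0% → the internal panel
Basic research: Panel B 3/41 = 7.3%, the internal panel 3/23 = 13.0% → the internal panel
Overall: Panel B 17/64 = 26.6%, the internal panel 24/53 = 45.3% → the internal panel
The internal panel wins overall and in every proposal group — no reversal.

Yes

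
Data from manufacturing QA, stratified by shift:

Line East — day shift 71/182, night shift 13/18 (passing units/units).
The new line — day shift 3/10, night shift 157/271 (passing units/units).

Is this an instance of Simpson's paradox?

Day shift: Line East 71/182 = 39.0%, the new line 3/10 = 30.0% → Line East
Night shift: Line East 13/18 = 72.2%, the new line 157/271 = 57.9% → Line East
Overall: Line East 84/200 = 42.0%, the new line 160/281 = 56.9% → the new line
Line East wins each shift group but the new line wins overall — the comparison reverses. Line East's units skew toward day shift, which has a lower base rate.

Yes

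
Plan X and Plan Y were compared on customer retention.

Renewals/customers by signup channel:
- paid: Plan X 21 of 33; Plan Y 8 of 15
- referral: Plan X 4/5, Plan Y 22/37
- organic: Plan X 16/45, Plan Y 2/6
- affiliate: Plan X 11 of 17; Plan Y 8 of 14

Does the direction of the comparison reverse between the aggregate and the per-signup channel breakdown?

Paid: Plan X 21/33 = 63.6%, Plan Y 8/15 = 53.3% → Plan X
Referral: Plan X 4/5 = 80.0%, Plan Y 22/37 = 59.5% → Plan X
Organic: Plan X 16/45 = 35.6%, Plan Y 2/6 = 33.3% → Plan X
Affiliate: Plan X 11/17 = 64.7%, Plan Y 8/14 = 57.1% → Plan X
Overall: Plan X 52/100 = 52.0%, Plan Y 40/72 = 55.6% → Plan Y
Plan X wins each signup group but Plan Y wins overall — the comparison reverses. Plan X's customers skew toward organic, which has a lower base rate.

Yes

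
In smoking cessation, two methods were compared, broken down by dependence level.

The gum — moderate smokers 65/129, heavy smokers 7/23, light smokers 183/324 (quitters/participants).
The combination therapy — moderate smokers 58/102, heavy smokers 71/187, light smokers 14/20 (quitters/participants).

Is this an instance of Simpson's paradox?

Moderate smokers: the gum 65/129 = 50.4%, the combination therapy 58/102 = 56.9% → the combination therapy
Heavy smokers: the gum 7/23 = 30.4%, the combination therapy 71/187 = 38.0% → the combination therapy
Light smokers: the gum 183/324 = 56.5%, the combination therapy 14/20 = 70.0% → the combination therapy
Overall: the gum 255/476 = 53.6%, the combination therapy 143/309 = 46.3% → the gum
The combination therapy wins each dependence group but the gum wins overall — the comparison reverses. The combination therapy's participants skew toward heavy smokers, which has a lower base rate.

Yes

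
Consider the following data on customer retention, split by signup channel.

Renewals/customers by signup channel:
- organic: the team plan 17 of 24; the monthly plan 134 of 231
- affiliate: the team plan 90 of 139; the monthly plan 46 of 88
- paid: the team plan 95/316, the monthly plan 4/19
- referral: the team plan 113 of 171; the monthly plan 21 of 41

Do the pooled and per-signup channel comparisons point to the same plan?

Organic: the team plan 17/24 = 70.8%, the monthly plan 134/231 = 58.0% → the team plan
Affiliate: the team plan 90/139 = 64.7%, the monthly plan 46/88 = 52.3% → the team plan
Paid: the team plan 95/316 = 30.1%, the monthly plan 4/19 = 21.1% → the team plan
Referral: the team plan 113/171 = 66.1%, the monthly plan 21/41 = 51.2% → the team plan
Overall: the team plan 315/650 = 48.5%, the monthly plan 205/379 = 54.1% → the monthly plan
The team plan wins each signup group but the monthly plan wins overall — the comparison reverses. The team plan's customers skew toward paid, which has a lower base rate.

No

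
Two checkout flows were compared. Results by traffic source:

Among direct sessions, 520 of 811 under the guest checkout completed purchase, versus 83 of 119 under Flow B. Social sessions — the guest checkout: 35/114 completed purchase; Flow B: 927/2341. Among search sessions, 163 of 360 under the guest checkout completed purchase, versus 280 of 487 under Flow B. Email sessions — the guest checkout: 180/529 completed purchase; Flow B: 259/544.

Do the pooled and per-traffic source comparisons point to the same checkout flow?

Direct: the guest checkout 520/811 = 64.1%, Flow B 83/119 = 69.7% → Flow B
Social: the guest checkout 35/114 = 30.7%, Flow B 927/2341 = 39.6% → Flow B
Search: the guest checkout 163/360 = 45.3%, Flow B 280/487 = 57.5% → Flow B
Email: the guest checkout 180/529 = 34.0%, Flow B 259/544 = 47.6% → Flow B
Overall: the guest checkout 898/1814 = 49.5%, Flow B 1549/3491 = 44.4% → the guest checkout
Flow B wins each traffic group but the guest checkout wins overall — the comparison reverses. Flow B's sessions skew toward social, which has a lower base rate.

No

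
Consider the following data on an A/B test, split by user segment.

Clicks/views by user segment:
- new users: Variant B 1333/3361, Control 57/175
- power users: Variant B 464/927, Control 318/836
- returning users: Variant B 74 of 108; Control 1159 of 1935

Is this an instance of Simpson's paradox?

Yes

New users: Variant B 1333/3361 = 39.7%, Control 57/175 = 32.6% → Variant B
Power users: Variant B 464/927 = 50.1%, Control 318/836 = 38.0% → Variant B
Returning users: Variant B 74/108 = 68.5%, Control 1159/1935 = 59.9% → Variant B
Overall: Variant B 1871/4396 = 42.6%, Control 1534/2946 = 52.1% → Control
Variant B wins each user group but Control wins overall — the comparison reverses. Variant B's views skew toward new users, which has a lower base rate.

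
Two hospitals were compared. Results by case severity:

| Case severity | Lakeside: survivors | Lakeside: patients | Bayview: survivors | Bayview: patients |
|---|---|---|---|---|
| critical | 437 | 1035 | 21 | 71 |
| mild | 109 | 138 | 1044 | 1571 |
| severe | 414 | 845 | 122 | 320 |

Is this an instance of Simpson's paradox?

Critical: Lakeside 437/1035 = 42.2%, Bayview 21/71 = 29.6% → Lakeside
Mild: Lakeside 109/138 = 79.0%, Bayview 1044/1571 = 66.5% → Lakeside
Severe: Lakeside 414/845 = 49.0%, Bayview 122/320 = 38.1% → Lakeside
Overall: Lakeside 960/2018 = 47.6%, Bayview 1187/1962 = 60.5% → Bayview
Lakeside wins each case group but Bayview wins overall — the comparison reverses. Lakeside's patients skew toward critical, which has a lower base rate.

Yes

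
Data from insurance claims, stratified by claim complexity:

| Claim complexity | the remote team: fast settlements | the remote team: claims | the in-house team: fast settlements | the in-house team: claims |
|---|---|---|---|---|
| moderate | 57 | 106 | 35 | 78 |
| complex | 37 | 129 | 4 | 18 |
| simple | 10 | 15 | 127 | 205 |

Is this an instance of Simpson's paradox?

Yes

Moderate: the remote team 57/106 = 53.8%, the in-house team 35/78 = 44.9% → the remote team
Complex: the remote team 37/129 = 28.7%, the in-house team 4/18 = 22.2% → the remote team
Simple: the remote team 10/15 = 66.7%, the in-house team 127/205 = 62.0% → the remote team
Overall: the remote team 104/250 = 41.6%, the in-house team 166/301 = 55.1% → the in-house team
The remote team wins each claim group but the in-house team wins overall — the comparison reverses. The remote team's claims skew toward complex, which has a lower base rate.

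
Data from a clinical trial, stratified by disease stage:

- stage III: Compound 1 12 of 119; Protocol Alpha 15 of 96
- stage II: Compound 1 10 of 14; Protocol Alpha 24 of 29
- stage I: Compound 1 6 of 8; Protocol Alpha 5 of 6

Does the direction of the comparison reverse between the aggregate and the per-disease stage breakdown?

Stage III: Compound 1 12/119 = 10.1%, Protocol Alpha 15/96 = 15.6% → Protocol Alpha
Stage II: Compound 1 10/14 = 71.4%, Protocol Alpha 24/29 = 82.8% → Protocol Alpha
Stage I: Compound 1 6/8 = 75.0%, Protocol Alpha 5/6 = 83.3% → Protocol Alpha
Overall: Compound 1 28/141 = 19.9%, Protocol Alpha 44/131 = 33.6% → Protocol Alpha
Protocol Alpha wins overall and in every disease group — no reversal.

No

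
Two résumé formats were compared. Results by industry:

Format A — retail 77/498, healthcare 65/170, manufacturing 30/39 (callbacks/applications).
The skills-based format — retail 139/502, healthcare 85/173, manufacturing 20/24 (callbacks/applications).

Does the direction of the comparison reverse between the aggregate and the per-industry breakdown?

No

Retail: Format A 77/498 = 15.5%, the skills-based format 139/502 = 27.7% → the skills-based format
Healthcare: Format A 65/170 = 38.2%, the skills-based format 85/173 = 49.1% → the skills-based format
Manufacturing: Format A 30/39 = 76.9%, the skills-based format 20/24 = 83.3% → the skills-based format
Overall: Format A 172/707 = 24.3%, the skills-based format 244/699 = 34.9% → the skills-based format
The skills-based format wins overall and in every industry group — no reversal.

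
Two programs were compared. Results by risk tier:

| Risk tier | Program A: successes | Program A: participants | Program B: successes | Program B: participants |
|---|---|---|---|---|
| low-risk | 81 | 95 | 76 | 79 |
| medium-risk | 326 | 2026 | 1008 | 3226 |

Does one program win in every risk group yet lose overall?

Low-risk: Program A 81/95 = 85.3%, Program B 76/79 = 96.2% → Program B
Medium-risk: Program A 326/2026 = 16.1%, Program B 1008/3226 = 31.2% → Program B
Overall: Program A 407/2121 = 19.2%, Program B 1084/3305 = 32.8% → Program B
Program B wins overall and in every risk group — no reversal.

No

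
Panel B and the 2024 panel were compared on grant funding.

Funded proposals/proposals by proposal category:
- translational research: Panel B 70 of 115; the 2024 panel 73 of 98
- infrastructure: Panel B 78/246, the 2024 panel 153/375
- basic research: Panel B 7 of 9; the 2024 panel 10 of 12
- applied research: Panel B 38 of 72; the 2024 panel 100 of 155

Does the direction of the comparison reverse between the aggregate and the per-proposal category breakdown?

Translational research: Panel B 70/115 = 60.9%, the 2024 panel 73/98 = 74.5% → the 2024 panel
Infrastructure: Panel B 78/246 = 31.7%, the 2024 panel 153/375 = 40.8% → the 2024 panel
Basic research: Panel B 7/9 = 77.8%, the 2024 panel 10/12 = 83.3% → the 2024 panel
Applied research: Panel B 38/72 = 52.8%, the 2024 panel 100/155 = 64.5% → the 2024 panel
Overall: Panel B 193/442 = 43.7%, the 2024 panel 336/640 = 52.5% → the 2024 panel
The 2024 panel wins overall and in every proposal group — no reversal.

No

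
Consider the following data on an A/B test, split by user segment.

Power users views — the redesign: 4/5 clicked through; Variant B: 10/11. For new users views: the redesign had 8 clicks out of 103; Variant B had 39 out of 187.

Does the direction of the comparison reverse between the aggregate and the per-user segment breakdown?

Power users: the redesign 4/5 = 80.0%, Variant B 10/11 = 90.9% → Variant B
New users: the redesign 8/103 = 7.8%, Variant B 39/187 = 20.9% → Variant B
Overall: the redesign 12/108 = 11.1%, Variant B 49/198 = 24.7% → Variant B
Variant B wins overall and in every user group — no reversal.

No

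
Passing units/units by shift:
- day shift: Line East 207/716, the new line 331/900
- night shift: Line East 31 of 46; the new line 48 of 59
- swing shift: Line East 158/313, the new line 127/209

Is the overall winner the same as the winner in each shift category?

Day shift: Line East 207/716 = 28.9%, the new line 331/900 = 36.8% → the new line
Night shift: Line East 31/46 = 67.4%, the new line 48/59 = 81.4% → the new line
Swing shift: Line East 158/313 = 50.5%, the new line 127/209 = 60.8% → the new line
Overall: Line East 396/1075 = 36.8%, the new line 506/1168 = 43.3% → the new line
The new line wins overall and in every shift group — no reversal.

Yes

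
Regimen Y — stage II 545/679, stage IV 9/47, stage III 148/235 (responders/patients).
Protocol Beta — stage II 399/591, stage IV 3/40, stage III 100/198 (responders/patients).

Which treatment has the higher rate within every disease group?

Stage II: Regimen Y 545/679 = 80.3%, Protocol Beta 399/591 = 67.5% → Regimen Y
Stage IV: Regimen Y 9/47 = 19.1%, Protocol Beta 3/40 = 7.5% → Regimen Y
Stage III: Regimen Y 148/235 = 63.0%, Protocol Beta 100/198 = 50.5% → Regimen Y
Regimen Y has the higher rate in all 3 groups.

Regimen Y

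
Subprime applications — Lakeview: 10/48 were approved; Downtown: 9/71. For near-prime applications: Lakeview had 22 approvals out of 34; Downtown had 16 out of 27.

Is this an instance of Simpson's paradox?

Subprime: Lakeview 10/48 = 20.8%, Downtown 9/71 = 12.7% → Lakeview
Near-prime: Lakeview 22/34 = 64.7%, Downtown 16/27 = 59.3% → Lakeview
Overall: Lakeview 32/82 = 39.0%, Downtown 25/98 = 25.5% → Lakeview
Lakeview wins overall and in every credit group — no reversal.

No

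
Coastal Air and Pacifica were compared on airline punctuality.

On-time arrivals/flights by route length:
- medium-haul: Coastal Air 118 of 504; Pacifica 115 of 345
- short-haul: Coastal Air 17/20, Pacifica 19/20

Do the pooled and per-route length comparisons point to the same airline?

Yes

Medium-haul: Coastal Air 118/504 = 23.4%, Pacifica 115/345 = 33.3% → Pacifica
Short-haul: Coastal Air 17/20 = 85.0%, Pacifica 19/20 = 95.0% → Pacifica
Overall: Coastal Air 135/524 = 25.8%, Pacifica 134/365 = 36.7% → Pacifica
Pacifica wins overall and in every route group — no reversal.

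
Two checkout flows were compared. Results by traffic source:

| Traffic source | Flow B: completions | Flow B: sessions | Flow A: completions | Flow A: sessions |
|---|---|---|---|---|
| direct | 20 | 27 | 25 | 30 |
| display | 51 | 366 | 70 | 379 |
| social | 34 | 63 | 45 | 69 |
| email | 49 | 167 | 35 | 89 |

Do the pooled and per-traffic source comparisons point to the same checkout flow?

Direct: Flow B 20/27 = 74.1%, Flow A 25/30 = 83.3% → Flow A
Display: Flow B 51/366 = 13.9%, Flow A 70/379 = 18.5% → Flow A
Social: Flow B 34/63 = 54.0%, Flow A 45/69 = 65.2% → Flow A
Email: Flow B 49/167 = 29.3%, Flow A 35/89 = 39.3% → Flow A
Overall: Flow B 154/623 = 24.7%, Flow A 175/567 = 30.9% → Flow A
Flow A wins overall and in every traffic group — no reversal.

Yes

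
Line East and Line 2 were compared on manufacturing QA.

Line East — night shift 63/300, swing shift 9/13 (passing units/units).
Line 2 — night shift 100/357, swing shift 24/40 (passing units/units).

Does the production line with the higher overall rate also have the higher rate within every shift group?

Night shift: Line East 63/300 = 21.0%, Line 2 100/357 = 28.0% → Line 2
Swing shift: Line East 9/13 = 69.2%, Line 2 24/40 = 60.0% → Line East
Overall: Line East 72/313 = 23.0%, Line 2 124/397 = 31.2% → Line 2
Neither sweeps: Line East wins 1 of 2 groups, Line 2 wins 1. Line 2 wins overall but not every group — no Simpson reversal.

No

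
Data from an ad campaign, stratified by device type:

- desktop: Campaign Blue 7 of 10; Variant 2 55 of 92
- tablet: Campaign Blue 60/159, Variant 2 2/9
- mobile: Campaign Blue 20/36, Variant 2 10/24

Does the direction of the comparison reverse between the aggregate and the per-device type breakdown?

Desktop: Campaign Blue 7/10 = 70.0%, Variant 2 55/92 = 59.8% → Campaign Blue
Tablet: Campaign Blue 60/159 = 37.7%, Variant 2 2/9 = 22.2% → Campaign Blue
Mobile: Campaign Blue 20/36 = 55.6%, Variant 2 10/24 = 41.7% → Campaign Blue
Overall: Campaign Blue 87/205 = 42.4%, Variant 2 67/125 = 53.6% → Variant 2
Campaign Blue wins each device group but Variant 2 wins overall — the comparison reverses. Campaign Blue's impressions skew toward tablet, which has a lower base rate.

Yes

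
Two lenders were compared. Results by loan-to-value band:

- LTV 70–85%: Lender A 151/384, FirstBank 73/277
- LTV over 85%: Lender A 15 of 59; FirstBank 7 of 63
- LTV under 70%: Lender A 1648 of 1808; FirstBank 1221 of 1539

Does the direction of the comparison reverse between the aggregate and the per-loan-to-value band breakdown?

LTV 70–85%: Lender A 151/384 = 39.3%, FirstBank 73/277 = 26.4% → Lender A
LTV over 85%: Lender A 15/59 = 25.4%, FirstBank 7/63 = 11.1% → Lender A
LTV under 70%: Lender A 1648/1808 = 91.2%, FirstBank 1221/1539 = 79.3% → Lender A
Overall: Lender A 1814/2251 = 80.6%, FirstBank 1301/1879 = 69.2% → Lender A
Lender A wins overall and in every loan-to-value group — no reversal.

No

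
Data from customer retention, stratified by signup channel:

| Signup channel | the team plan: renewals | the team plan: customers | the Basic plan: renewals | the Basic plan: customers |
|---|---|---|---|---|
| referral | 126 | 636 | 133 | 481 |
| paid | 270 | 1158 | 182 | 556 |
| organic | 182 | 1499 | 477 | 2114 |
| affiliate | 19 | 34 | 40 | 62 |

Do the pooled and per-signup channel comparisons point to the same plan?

Referral: the team plan 126/636 = 19.8%, the Basic plan 133/481 = 27.7% → the Basic plan
Paid: the team plan 270/1158 = 23.3%, the Basic plan 182/556 = 32.7% → the Basic plan
Organic: the team plan 182/1499 = 12.1%, the Basic plan 477/2114 = 22.6% → the Basic plan
Affiliate: the team plan 19/34 = 55.9%, the Basic plan 40/62 = 64.5% → the Basic plan
Overall: the team plan 597/3327 = 17.9%, the Basic plan 832/3213 = 25.9% → the Basic plan
The Basic plan wins overall and in every signup group — no reversal.

Yes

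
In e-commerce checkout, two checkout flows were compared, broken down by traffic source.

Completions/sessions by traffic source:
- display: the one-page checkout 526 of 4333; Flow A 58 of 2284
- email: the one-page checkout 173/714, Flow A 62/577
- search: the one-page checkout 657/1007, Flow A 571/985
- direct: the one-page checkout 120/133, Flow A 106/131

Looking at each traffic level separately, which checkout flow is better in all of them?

Display: the one-page checkout 526/4333 = 12.1%, Flow A 58/2284 = 2.5% → the one-page checkout
Email: the one-page checkout 173/714 = 24.2%, Flow A 62/577 = 10.7% → the one-page checkout
Search: the one-page checkout 657/1007 = 65.2%, Flow A 571/985 = 58.0% → the one-page checkout
Direct: the one-page checkout 120/133 = 90.2%, Flow A 106/131 = 80.9% → the one-page checkout
The one-page checkout has the higher rate in all 4 groups.

the one-page checkout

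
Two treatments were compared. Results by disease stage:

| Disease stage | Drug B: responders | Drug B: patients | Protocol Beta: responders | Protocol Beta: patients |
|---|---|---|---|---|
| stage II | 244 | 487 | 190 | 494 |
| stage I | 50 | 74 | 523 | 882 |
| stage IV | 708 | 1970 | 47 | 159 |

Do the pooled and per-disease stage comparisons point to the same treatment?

No

Stage II: Drug B 244/487 = 50.1%, Protocol Beta 190/494 = 38.5% → Drug B
Stage I: Drug B 50/74 = 67.6%, Protocol Beta 523/882 = 59.3% → Drug B
Stage IV: Drug B 708/1970 = 35.9%, Protocol Beta 47/159 = 29.6% → Drug B
Overall: Drug B 1002/2531 = 39.6%, Protocol Beta 760/1535 = 49.5% → Protocol Beta
Drug B wins each disease group but Protocol Beta wins overall — the comparison reverses. Drug B's patients skew toward stage IV, which has a lower base rate.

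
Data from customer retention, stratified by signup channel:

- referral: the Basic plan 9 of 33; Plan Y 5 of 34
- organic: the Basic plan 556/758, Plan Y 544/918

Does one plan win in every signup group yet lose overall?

Referral: the Basic plan 9/33 = 27.3%, Plan Y 5/34 = 14.7% → the Basic plan
Organic: the Basic plan 556/758 = 73.4%, Plan Y 544/918 = 59.3% → the Basic plan
Overall: the Basic plan 565/791 = 71.4%, Plan Y 549/952 = 57.7% → the Basic plan
The Basic plan wins overall and in every signup group — no reversal.

No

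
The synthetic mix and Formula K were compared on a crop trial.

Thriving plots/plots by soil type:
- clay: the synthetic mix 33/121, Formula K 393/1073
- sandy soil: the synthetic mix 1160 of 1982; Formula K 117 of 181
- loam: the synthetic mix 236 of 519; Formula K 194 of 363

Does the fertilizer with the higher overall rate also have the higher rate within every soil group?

Clay: the synthetic mix 33/121 = 27.3%, Formula K 393/1073 = 36.6% → Formula K
Sandy soil: the synthetic mix 1160/1982 = 58.5%, Formula K 117/181 = 64.6% → Formula K
Loam: the synthetic mix 236/519 = 45.5%, Formula K 194/363 = 53.4% → Formula K
Overall: the synthetic mix 1429/2622 = 54.5%, Formula K 704/1617 = 43.5% → the synthetic mix
Formula K wins each soil group but the synthetic mix wins overall — the comparison reverses. Formula K's plots skew toward clay, which has a lower base rate.

No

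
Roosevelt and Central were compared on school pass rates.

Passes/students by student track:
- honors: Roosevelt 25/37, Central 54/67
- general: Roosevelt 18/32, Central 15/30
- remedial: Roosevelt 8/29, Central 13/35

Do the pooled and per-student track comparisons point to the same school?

No

Honors: Roosevelt 25/37 = 67.6%, Central 54/67 = 80.6% → Central
General: Roosevelt 18/32 = 56.2%, Central 15/30 = 50.0% → Roosevelt
Remedial: Roosevelt 8/29 = 27.6%, Central 13/35 = 37.1% → Central
Overall: Roosevelt 51/98 = 52.0%, Central 82/132 = 62.1% → Central
Neither sweeps: Roosevelt wins 1 of 3 groups, Central wins 2. Central wins overall but not every group — no Simpson reversal.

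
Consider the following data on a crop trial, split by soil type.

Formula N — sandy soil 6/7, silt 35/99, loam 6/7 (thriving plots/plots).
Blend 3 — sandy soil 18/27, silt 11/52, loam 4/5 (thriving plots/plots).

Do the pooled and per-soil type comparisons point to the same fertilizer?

Sandy soil: Formula N 6/7 = 85.7%, Blend 3 18/27 = 66.7% → Formula N
Silt: Formula N 35/99 = 35.4%, Blend 3 11/52 = 21.2% → Formula N
Loam: Formula N 6/7 = 85.7%, Blend 3 4/5 = 80.0% → Formula N
Overall: Formula N 47/113 = 41.6%, Blend 3 33/84 = 39.3% → Formula N
Formula N wins overall and in every soil group — no reversal.

Yes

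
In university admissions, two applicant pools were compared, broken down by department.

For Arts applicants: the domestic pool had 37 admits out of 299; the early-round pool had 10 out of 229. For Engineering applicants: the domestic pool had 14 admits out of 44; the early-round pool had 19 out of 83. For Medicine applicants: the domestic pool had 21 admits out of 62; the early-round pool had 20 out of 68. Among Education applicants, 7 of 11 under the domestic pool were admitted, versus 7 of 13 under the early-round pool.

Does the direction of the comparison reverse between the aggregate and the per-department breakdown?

Arts: the domestic pool 37/299 = 12.4%, the early-round pool 10/229 = 4.4% → the domestic pool
Engineering: the domestic pool 14/44 = 31.8%, the early-round pool 19/83 = 22.9% → the domestic pool
Medicine: the domestic pool 21/62 = 33.9%, the early-round pool 20/68 = 29.4% → the domestic pool
Education: the domestic pool 7/11 = 63.6%, the early-round pool 7/13 = 53.8% → the domestic pool
Overall: the domestic pool 79/416 = 19.0%, the early-round pool 56/393 = 14.2% → the domestic pool
The domestic pool wins overall and in every department group — no reversal.

No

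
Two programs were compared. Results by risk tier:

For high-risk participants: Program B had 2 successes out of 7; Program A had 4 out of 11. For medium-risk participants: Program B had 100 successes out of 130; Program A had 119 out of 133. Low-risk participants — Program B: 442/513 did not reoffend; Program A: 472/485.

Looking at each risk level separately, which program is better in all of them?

Program A

High-risk: Program B 2/7 = 28.6%, Program A 4/11 = 36.4% → Program A
Medium-risk: Program B 100/130 = 76.9%, Program A 119/133 = 89.5% → Program A
Low-risk: Program B 442/513 = 86.2%, Program A 472/485 = 97.3% → Program A
Program A has the higher rate in all 3 groups.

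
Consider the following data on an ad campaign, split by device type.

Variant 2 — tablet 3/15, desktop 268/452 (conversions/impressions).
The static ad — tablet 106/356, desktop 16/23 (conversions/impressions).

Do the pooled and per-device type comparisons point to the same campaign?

No

Tablet: Variant 2 3/15 = 20.0%, the static ad 106/356 = 29.8% → the static ad
Desktop: Variant 2 268/452 = 59.3%, the static ad 16/23 = 69.6% → the static ad
Overall: Variant 2 271/467 = 58.0%, the static ad 122/379 = 32.2% → Variant 2
The static ad wins each device group but Variant 2 wins overall — the comparison reverses. The static ad's impressions skew toward tablet, which has a lower base rate.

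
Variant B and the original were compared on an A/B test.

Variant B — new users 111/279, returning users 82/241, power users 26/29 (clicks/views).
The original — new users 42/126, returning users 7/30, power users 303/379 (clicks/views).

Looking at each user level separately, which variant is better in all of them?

New users: Variant B 111/279 = 39.8%, the original 42/126 = 33.3% → Variant B
Returning users: Variant B 82/241 = 34.0%, the original 7/30 = 23.3% → Variant B
Power users: Variant B 26/29 = 89.7%, the original 303/379 = 79.9% → Variant B
Variant B has the higher rate in all 3 groups.

Variant B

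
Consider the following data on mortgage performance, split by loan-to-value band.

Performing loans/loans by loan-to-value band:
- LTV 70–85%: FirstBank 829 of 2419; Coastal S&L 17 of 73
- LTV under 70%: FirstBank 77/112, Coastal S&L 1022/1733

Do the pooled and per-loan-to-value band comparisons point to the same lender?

LTV 70–85%: FirstBank 829/2419 = 34.3%, Coastal S&L 17/73 = 23.3% → FirstBank
LTV under 70%: FirstBank 77/112 = 68.8%, Coastal S&L 1022/1733 = 59.0% → FirstBank
Overall: FirstBank 906/2531 = 35.8%, Coastal S&L 1039/1806 = 57.5% → Coastal S&L
FirstBank wins each loan-to-value group but Coastal S&L wins overall — the comparison reverses. FirstBank's loans skew toward LTV 70–85%, which has a lower base rate.

No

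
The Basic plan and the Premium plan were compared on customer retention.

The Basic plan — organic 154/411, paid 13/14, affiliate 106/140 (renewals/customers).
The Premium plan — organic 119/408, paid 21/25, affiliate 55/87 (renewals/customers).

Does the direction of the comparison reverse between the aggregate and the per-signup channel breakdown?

Organic: the Basic plan 154/411 = 37.5%, the Premium plan 119/408 = 29.2% → the Basic plan
Paid: the Basic plan 13/14 = 92.9%, the Premium plan 21/25 = 84.0% → the Basic plan
Affiliate: the Basic plan 106/140 = 75.7%, the Premium plan 55/87 = 63.2% → the Basic plan
Overall: the Basic plan 273/565 = 48.3%, the Premium plan 195/520 = 37.5% → the Basic plan
The Basic plan wins overall and in every signup group — no reversal.

No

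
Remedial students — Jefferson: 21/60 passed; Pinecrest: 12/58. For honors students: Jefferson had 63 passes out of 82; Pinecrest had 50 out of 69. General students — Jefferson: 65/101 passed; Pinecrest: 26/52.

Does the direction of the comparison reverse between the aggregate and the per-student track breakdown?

Remedial: Jefferson 21/60 = 35.0%, Pinecrest 12/58 = 20.7% → Jefferson
Honors: Jefferson 63/82 = 76.8%, Pinecrest 50/69 = 72.5% → Jefferson
General: Jefferson 65/101 = 64.4%, Pinecrest 26/52 = 50.0% → Jefferson
Overall: Jefferson 149/243 = 61.3%, Pinecrest 88/179 = 49.2% → Jefferson
Jefferson wins overall and in every student group — no reversal.

No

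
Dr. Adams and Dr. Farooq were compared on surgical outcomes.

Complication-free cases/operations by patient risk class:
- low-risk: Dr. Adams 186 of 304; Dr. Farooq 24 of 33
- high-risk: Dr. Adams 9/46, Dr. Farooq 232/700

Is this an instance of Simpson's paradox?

Low-risk: Dr. Adams 186/304 = 61.2%, Dr. Farooq 24/33 = 72.7% → Dr. Farooq
High-risk: Dr. Adams 9/46 = 19.6%, Dr. Farooq 232/700 = 33.1% → Dr. Farooq
Overall: Dr. Adams 195/350 = 55.7%, Dr. Farooq 256/733 = 34.9% → Dr. Adams
Dr. Farooq wins each patient risk group but Dr. Adams wins overall — the comparison reverses. Dr. Farooq's operations skew toward high-risk, which has a lower base rate.

Yes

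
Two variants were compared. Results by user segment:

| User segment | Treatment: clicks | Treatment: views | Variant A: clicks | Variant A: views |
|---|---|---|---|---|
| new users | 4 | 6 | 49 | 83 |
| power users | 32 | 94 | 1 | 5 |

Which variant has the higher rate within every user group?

Treatment

New users: Treatment 4/6 = 66.7%, Variant A 49/83 = 59.0% → Treatment
Power users: Treatment 32/94 = 34.0%, Variant A 1/5 = 20.0% → Treatment
Treatment has the higher rate in both groups.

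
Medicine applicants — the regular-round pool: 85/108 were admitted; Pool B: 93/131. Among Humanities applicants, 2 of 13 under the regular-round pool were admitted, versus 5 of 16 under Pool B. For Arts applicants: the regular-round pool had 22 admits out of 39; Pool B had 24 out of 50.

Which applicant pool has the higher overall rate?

the regular-round pool

Medicine: the regular-round pool 85/108 = 78.7%, Pool B 93/131 = 71.0% → the regular-round pool
Humanities: the regular-round pool 2/13 = 15.4%, Pool B 5/16 = 31.2% → Pool B
Arts: the regular-round pool 22/39 = 56.4%, Pool B 24/50 = 48.0% → the regular-round pool
Overall: the regular-round pool 109/160 = 68.1%, Pool B 122/197 = 61.9% → the regular-round pool
(Neither sweeps every department group, but the regular-round pool has the higher pooled rate.)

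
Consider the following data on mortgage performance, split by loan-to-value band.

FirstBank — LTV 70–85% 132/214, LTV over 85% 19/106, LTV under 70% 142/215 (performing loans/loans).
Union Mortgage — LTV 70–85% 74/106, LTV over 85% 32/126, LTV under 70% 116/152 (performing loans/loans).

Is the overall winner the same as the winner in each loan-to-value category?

LTV 70–85%: FirstBank 132/214 = 61.7%, Union Mortgage 74/106 = 69.8% → Union Mortgage
LTV over 85%: FirstBank 19/106 = 17.9%, Union Mortgage 32/126 = 25.4% → Union Mortgage
LTV under 70%: FirstBank 142/215 = 66.0%, Union Mortgage 116/152 = 76.3% → Union Mortgage
Overall: FirstBank 293/535 = 54.8%, Union Mortgage 222/384 = 57.8% → Union Mortgage
Union Mortgage wins overall and in every loan-to-value group — no reversal.

Yes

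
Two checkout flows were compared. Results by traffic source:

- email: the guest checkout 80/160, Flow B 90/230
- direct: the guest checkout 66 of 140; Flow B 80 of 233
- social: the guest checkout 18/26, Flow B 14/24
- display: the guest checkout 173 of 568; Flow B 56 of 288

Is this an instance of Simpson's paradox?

Email: the guest checkout 80/160 = 50.0%, Flow B 90/230 = 39.1% → the guest checkout
Direct: the guest checkout 66/140 = 47.1%, Flow B 80/233 = 34.3% → the guest checkout
Social: the guest checkout 18/26 = 69.2%, Flow B 14/24 = 58.3% → the guest checkout
Display: the guest checkout 173/568 = 30.5%, Flow B 56/288 = 19.4% → the guest checkout
Overall: the guest checkout 337/894 = 37.7%, Flow B 240/775 = 31.0% → the guest checkout
The guest checkout wins overall and in every traffic group — no reversal.

No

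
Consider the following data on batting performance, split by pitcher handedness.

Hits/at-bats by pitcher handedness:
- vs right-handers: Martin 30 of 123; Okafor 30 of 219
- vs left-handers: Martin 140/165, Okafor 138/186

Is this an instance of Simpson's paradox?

Vs right-handers: Martin 30/123 = 24.4%, Okafor 30/219 = 13.7% → Martin
Vs left-handers: Martin 140/165 = 84.8%, Okafor 138/186 = 74.2% → Martin
Overall: Martin 170/288 = 59.0%, Okafor 168/405 = 41.5% → Martin
Martin wins overall and in every pitcher group — no reversal.

No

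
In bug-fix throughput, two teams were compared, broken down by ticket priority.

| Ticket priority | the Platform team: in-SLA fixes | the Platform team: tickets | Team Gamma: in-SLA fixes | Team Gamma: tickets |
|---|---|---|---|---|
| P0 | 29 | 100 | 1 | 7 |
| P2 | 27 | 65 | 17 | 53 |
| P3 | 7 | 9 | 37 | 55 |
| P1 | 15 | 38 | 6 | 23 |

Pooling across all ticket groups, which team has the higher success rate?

Team Gamma

P0: the Platform team 29/100 = 29.0%, Team Gamma 1/7 = 14.3% → the Platform team
P2: the Platform team 27/65 = 41.5%, Team Gamma 17/53 = 32.1% → the Platform team
P3: the Platform team 7/9 = 77.8%, Team Gamma 37/55 = 67.3% → the Platform team
P1: the Platform team 15/38 = 39.5%, Team Gamma 6/23 = 26.1% → the Platform team
Overall: the Platform team 78/212 = 36.8%, Team Gamma 61/138 = 44.2% → Team Gamma
(The Platform team wins every ticket group but Team Gamma wins overall — the Platform team's tickets skew toward the low-rate P0 group.)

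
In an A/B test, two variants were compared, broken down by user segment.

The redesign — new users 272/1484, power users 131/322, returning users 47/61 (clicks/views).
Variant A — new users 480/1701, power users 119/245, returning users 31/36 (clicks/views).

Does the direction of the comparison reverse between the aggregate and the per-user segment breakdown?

No

New users: the redesign 272/1484 = 18.3%, Variant A 480/1701 = 28.2% → Variant A
Power users: the redesign 131/322 = 40.7%, Variant A 119/245 = 48.6% → Variant A
Returning users: the redesign 47/61 = 77.0%, Variant A 31/36 = 86.1% → Variant A
Overall: the redesign 450/1867 = 24.1%, Variant A 630/1982 = 31.8% → Variant A
Variant A wins overall and in every user group — no reversal.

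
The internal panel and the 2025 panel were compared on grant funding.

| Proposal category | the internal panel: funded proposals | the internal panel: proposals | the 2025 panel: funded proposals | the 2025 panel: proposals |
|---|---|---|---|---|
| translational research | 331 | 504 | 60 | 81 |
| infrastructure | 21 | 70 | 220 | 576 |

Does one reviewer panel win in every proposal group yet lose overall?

Translational research: the internal panel 331/504 = 65.7%, the 2025 panel 60/81 = 74.1% → the 2025 panel
Infrastructure: the internal panel 21/70 = 30.0%, the 2025 panel 220/576 = 38.2% → the 2025 panel
Overall: the internal panel 352/574 = 61.3%, the 2025 panel 280/657 = 42.6% → the internal panel
The 2025 panel wins each proposal group but the internal panel wins overall — the comparison reverses. The 2025 panel's proposals skew toward infrastructure, which has a lower base rate.

Yes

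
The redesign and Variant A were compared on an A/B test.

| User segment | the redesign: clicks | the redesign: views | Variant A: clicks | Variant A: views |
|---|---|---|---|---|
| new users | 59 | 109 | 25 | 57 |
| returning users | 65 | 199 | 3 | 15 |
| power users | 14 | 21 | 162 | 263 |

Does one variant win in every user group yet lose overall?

Yes

New users: the redesign 59/109 = 54.1%, Variant A 25/57 = 43.9% → the redesign
Returning users: the redesign 65/199 = 32.7%, Variant A 3/15 = 20.0% → the redesign
Power users: the redesign 14/21 = 66.7%, Variant A 162/263 = 61.6% → the redesign
Overall: the redesign 138/329 = 41.9%, Variant A 190/335 = 56.7% → Variant A
The redesign wins each user group but Variant A wins overall — the comparison reverses. The redesign's views skew toward returning users, which has a lower base rate.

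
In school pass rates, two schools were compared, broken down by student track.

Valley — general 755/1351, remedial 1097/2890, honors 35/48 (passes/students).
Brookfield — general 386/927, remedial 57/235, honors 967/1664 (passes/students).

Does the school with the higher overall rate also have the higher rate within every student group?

General: Valley 755/1351 = 55.9%, Brookfield 386/927 = 41.6% → Valley
Remedial: Valley 1097/2890 = 38.0%, Brookfield 57/235 = 24.3% → Valley
Honors: Valley 35/48 = 72.9%, Brookfield 967/1664 = 58.1% → Valley
Overall: Valley 1887/4289 = 44.0%, Brookfield 1410/2826 = 49.9% → Brookfield
Valley wins each student group but Brookfield wins overall — the comparison reverses. Valley's students skew toward remedial, which has a lower base rate.

No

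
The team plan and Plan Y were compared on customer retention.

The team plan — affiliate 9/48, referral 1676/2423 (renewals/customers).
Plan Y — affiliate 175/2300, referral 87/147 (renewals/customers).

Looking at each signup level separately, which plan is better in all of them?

Affiliate: the team plan 9/48 = 18.8%, Plan Y 175/2300 = 7.6% → the team plan
Referral: the team plan 1676/2423 = 69.2%, Plan Y 87/147 = 59.2% → the team plan
The team plan has the higher rate in both groups.

the team plan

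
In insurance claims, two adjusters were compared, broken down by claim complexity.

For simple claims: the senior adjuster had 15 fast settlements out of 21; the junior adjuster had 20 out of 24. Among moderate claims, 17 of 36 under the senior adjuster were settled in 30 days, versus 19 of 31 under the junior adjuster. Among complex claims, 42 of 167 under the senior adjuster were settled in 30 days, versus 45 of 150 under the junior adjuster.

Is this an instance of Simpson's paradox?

Simple: the senior adjuster 15/21 = 71.4%, the junior adjuster 20/24 = 83.3% → the junior adjuster
Moderate: the senior adjuster 17/36 = 47.2%, the junior adjuster 19/31 = 61.3% → the junior adjuster
Complex: the senior adjuster 42/167 = 25.1%, the junior adjuster 45/150 = 30.0% → the junior adjuster
Overall: the senior adjuster 74/224 = 33.0%, the junior adjuster 84/205 = 41.0% → the junior adjuster
The junior adjuster wins overall and in every claim group — no reversal.

No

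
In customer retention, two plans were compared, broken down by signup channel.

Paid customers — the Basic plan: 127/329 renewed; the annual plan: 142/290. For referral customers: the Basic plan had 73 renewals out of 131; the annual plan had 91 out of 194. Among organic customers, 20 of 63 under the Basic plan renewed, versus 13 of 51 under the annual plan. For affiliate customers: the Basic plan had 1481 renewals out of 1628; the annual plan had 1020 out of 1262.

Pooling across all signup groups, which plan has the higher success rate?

Paid: the Basic plan 127/329 = 38.6%, the annual plan 142/290 = 49.0% → the annual plan
Referral: the Basic plan 73/131 = 55.7%, the annual plan 91/194 = 46.9% → the Basic plan
Organic: the Basic plan 20/63 = 31.7%, the annual plan 13/51 = 25.5% → the Basic plan
Affiliate: the Basic plan 1481/1628 = 91.0%, the annual plan 1020/1262 = 80.8% → the Basic plan
Overall: the Basic plan 1701/2151 = 79.1%, the annual plan 1266/1797 = 70.5% → the Basic plan
(Neither sweeps every signup group, but the Basic plan has the higher pooled rate.)

the Basic plan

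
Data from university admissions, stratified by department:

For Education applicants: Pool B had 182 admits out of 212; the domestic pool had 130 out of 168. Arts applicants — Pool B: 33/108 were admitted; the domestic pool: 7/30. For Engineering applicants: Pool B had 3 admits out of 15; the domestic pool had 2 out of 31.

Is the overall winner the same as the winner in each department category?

Education: Pool B 182/212 = 85.8%, the domestic pool 130/168 = 77.4% → Pool B
Arts: Pool B 33/108 = 30.6%, the domestic pool 7/30 = 23.3% → Pool B
Engineering: Pool B 3/15 = 20.0%, the domestic pool 2/31 = 6.5% → Pool B
Overall: Pool B 218/335 = 65.1%, the domestic pool 139/229 = 60.7% → Pool B
Pool B wins overall and in every department group — no reversal.

Yes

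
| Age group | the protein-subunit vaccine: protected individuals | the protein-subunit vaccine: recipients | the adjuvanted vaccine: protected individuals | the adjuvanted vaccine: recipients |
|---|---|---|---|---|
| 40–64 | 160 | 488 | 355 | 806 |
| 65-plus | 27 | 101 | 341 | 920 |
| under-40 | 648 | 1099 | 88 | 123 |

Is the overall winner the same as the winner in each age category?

No

40–64: the protein-subunit vaccine 160/488 = 32.8%, the adjuvanted vaccine 355/806 = 44.0% → the adjuvanted vaccine
65-plus: the protein-subunit vaccine 27/101 = 26.7%, the adjuvanted vaccine 341/920 = 37.1% → the adjuvanted vaccine
Under-40: the protein-subunit vaccine 648/1099 = 59.0%, the adjuvanted vaccine 88/123 = 71.5% → the adjuvanted vaccine
Overall: the protein-subunit vaccine 835/1688 = 49.5%, the adjuvanted vaccine 784/1849 = 42.4% → the protein-subunit vaccine
The adjuvanted vaccine wins each age group but the protein-subunit vaccine wins overall — the comparison reverses. The adjuvanted vaccine's recipients skew toward 65-plus, which has a lower base rate.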